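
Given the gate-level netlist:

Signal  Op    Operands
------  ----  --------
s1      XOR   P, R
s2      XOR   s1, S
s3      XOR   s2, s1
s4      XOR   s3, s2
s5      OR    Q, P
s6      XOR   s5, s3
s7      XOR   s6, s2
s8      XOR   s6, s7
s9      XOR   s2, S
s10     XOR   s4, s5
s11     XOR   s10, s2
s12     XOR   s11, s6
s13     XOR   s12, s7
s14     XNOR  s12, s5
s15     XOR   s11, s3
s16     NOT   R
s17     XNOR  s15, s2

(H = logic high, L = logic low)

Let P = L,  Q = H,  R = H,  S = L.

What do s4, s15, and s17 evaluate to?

s1 = P XOR R = L XOR H = H
s2 = s1 XOR S = H XOR L = H
s3 = s2 XOR s1 = H XOR H = L
s4 = s3 XOR s2 = L XOR H = H
s5 = Q OR P = H OR L = H
s10 = s4 XOR s5 = H XOR H = L
s11 = s10 XOR s2 = L XOR H = H
s15 = s11 XOR s3 = H XOR L = H
s17 = s15 XNOR s2 = H XNOR H = H

s4 = H  s15 = H  s17 = H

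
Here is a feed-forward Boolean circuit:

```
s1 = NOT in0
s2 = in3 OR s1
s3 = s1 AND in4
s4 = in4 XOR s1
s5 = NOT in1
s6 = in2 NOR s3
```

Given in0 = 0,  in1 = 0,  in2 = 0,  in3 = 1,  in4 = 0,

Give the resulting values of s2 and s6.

s2 = 1, s6 = 1

s1 = NOT in0 = NOT 0 = 1
s2 = in3 OR s1 = 1 OR 1 = 1
s3 = s1 AND in4 = 1 AND 0 = 0
s6 = in2 NOR s3 = 0 NOR 0 = 1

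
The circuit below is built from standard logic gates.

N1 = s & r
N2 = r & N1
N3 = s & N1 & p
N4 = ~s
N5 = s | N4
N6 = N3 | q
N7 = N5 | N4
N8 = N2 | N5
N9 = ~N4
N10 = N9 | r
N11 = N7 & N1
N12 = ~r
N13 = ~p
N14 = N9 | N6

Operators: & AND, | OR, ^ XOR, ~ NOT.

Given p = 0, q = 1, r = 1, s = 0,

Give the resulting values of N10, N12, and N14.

N10 = 1  N12 = 0  N14 = 1

N1 = s AND r = 0 AND 1 = 0
N3 = s AND N1 AND p = 0 AND 0 AND 0 = 0
N4 = NOT s = NOT 0 = 1
N6 = N3 OR q = 0 OR 1 = 1
N9 = NOT N4 = NOT 1 = 0
N10 = N9 OR r = 0 OR 1 = 1
N12 = NOT r = NOT 1 = 0
N14 = N9 OR N6 = 0 OR 1 = 1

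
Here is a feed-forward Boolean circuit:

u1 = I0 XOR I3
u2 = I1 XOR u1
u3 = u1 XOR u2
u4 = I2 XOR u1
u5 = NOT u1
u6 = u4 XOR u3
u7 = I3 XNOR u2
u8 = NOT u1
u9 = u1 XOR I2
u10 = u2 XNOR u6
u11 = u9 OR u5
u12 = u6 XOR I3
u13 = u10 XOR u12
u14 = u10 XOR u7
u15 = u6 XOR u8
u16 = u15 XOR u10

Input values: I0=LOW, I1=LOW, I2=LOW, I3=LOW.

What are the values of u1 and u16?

u1 = I0 XOR I3 = LOW XOR LOW = LOW
u2 = I1 XOR u1 = LOW XOR LOW = LOW
u3 = u1 XOR u2 = LOW XOR LOW = LOW
u4 = I2 XOR u1 = LOW XOR LOW = LOW
u6 = u4 XOR u3 = LOW XOR LOW = LOW
u8 = NOT u1 = NOT LOW = HIGH
u10 = u2 XNOR u6 = LOW XNOR LOW = HIGH
u15 = u6 XOR u8 = LOW XOR HIGH = HIGH
u16 = u15 XOR u10 = HIGH XOR HIGH = LOW

u1 = LOW  u16 = LOW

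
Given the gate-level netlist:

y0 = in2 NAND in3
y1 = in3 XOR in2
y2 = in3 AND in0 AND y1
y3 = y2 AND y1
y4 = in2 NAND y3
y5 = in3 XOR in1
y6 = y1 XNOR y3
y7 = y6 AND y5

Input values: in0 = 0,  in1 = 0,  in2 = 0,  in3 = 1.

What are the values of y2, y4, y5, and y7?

y2 = 0, y4 = 1, y5 = 1, y7 = 0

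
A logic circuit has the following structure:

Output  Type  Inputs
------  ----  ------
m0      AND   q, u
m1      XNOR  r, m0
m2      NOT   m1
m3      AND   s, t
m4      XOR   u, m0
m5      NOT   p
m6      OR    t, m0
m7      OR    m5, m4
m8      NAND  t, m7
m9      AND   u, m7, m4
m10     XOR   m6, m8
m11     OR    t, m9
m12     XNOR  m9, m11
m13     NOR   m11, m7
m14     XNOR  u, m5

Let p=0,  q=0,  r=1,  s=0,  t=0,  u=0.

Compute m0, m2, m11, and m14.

m0 = 0; m2 = 1; m11 = 0; m14 = 0

m0 = q AND u = 0 AND 0 = 0
m1 = r XNOR m0 = 1 XNOR 0 = 0
m2 = NOT m1 = NOT 0 = 1
m4 = u XOR m0 = 0 XOR 0 = 0
m5 = NOT p = NOT 0 = 1
m7 = m5 OR m4 = 1 OR 0 = 1
m9 = u AND m7 AND m4 = 0 AND 1 AND 0 = 0
m11 = t OR m9 = 0 OR 0 = 0
m14 = u XNOR m5 = 0 XNOR 1 = 0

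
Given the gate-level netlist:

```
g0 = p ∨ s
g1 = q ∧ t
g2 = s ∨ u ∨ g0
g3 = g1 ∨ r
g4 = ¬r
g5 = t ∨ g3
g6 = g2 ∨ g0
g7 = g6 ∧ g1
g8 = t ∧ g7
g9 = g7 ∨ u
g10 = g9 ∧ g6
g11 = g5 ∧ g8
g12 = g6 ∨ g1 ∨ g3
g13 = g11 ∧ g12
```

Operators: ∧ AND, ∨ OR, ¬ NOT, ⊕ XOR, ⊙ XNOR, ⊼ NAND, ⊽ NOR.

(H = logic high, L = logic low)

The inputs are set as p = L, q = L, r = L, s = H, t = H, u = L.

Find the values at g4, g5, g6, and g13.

g4 = H, g5 = H, g6 = H, g13 = L

g0 = p OR s = L OR H = H
g1 = q AND t = L AND H = L
g2 = s OR u OR g0 = H OR L OR H = H
g3 = g1 OR r = L OR L = L
g4 = NOT r = NOT L = H
g5 = t OR g3 = H OR L = H
g6 = g2 OR g0 = H OR H = H
g7 = g6 AND g1 = H AND L = L
g8 = t AND g7 = H AND L = L
g11 = g5 AND g8 = H AND L = L
g12 = g6 OR g1 OR g3 = H OR L OR L = H
g13 = g11 AND g12 = L AND H = L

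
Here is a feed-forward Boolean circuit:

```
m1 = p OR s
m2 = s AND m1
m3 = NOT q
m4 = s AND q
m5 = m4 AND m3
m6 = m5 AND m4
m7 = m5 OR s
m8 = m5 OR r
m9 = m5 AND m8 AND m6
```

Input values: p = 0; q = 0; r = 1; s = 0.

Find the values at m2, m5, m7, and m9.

m2 = 0, m5 = 0, m7 = 0, m9 = 0

m1 = p OR s = 0 OR 0 = 0
m2 = s AND m1 = 0 AND 0 = 0
m3 = NOT q = NOT 0 = 1
m4 = s AND q = 0 AND 0 = 0
m5 = m4 AND m3 = 0 AND 1 = 0
m6 = m5 AND m4 = 0 AND 0 = 0
m7 = m5 OR s = 0 OR 0 = 0
m8 = m5 OR r = 0 OR 1 = 1
m9 = m5 AND m8 AND m6 = 0 AND 1 AND 0 = 0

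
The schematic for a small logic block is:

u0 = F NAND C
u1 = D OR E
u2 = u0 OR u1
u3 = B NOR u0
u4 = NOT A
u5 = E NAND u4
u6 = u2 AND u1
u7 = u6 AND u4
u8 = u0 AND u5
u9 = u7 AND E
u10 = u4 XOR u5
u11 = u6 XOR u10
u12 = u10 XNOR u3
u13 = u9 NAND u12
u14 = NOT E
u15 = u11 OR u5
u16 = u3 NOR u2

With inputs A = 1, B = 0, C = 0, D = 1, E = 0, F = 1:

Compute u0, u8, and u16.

u0 = 1  u8 = 1  u16 = 0

u0 = F NAND C = 1 NAND 0 = 1
u1 = D OR E = 1 OR 0 = 1
u2 = u0 OR u1 = 1 OR 1 = 1
u3 = B NOR u0 = 0 NOR 1 = 0
u4 = NOT A = NOT 1 = 0
u5 = E NAND u4 = 0 NAND 0 = 1
u8 = u0 AND u5 = 1 AND 1 = 1
u16 = u3 NOR u2 = 0 NOR 1 = 0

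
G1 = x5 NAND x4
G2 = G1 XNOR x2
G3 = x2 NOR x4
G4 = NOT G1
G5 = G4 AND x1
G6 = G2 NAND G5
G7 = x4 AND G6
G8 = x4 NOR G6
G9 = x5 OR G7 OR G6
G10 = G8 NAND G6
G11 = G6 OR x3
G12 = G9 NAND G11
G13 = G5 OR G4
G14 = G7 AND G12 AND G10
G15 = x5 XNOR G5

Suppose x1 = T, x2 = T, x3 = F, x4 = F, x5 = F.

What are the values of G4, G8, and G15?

G4 = F  G8 = F  G15 = T

G1 = x5 NAND x4 = F NAND F = T
G2 = G1 XNOR x2 = T XNOR T = T
G4 = NOT G1 = NOT T = F
G5 = G4 AND x1 = F AND T = F
G6 = G2 NAND G5 = T NAND F = T
G8 = x4 NOR G6 = F NOR T = F
G15 = x5 XNOR G5 = F XNOR F = T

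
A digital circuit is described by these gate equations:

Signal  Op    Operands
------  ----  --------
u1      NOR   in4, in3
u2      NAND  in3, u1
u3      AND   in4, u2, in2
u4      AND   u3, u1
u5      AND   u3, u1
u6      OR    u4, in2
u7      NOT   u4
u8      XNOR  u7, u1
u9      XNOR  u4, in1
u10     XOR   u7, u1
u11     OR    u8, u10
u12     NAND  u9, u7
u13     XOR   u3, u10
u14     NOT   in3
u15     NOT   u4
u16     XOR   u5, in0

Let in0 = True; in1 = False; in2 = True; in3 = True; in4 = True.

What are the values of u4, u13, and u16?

u4 = False  u13 = False  u16 = True

u1 = in4 NOR in3 = True NOR True = False
u2 = in3 NAND u1 = True NAND False = True
u3 = in4 AND u2 AND in2 = True AND True AND True = True
u4 = u3 AND u1 = True AND False = False
u5 = u3 AND u1 = True AND False = False
u7 = NOT u4 = NOT False = True
u10 = u7 XOR u1 = True XOR False = True
u13 = u3 XOR u10 = True XOR True = False
u16 = u5 XOR in0 = False XOR True = True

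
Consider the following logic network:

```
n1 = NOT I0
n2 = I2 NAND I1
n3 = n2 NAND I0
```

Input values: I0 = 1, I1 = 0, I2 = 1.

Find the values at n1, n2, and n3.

n1 = 0, n2 = 1, n3 = 0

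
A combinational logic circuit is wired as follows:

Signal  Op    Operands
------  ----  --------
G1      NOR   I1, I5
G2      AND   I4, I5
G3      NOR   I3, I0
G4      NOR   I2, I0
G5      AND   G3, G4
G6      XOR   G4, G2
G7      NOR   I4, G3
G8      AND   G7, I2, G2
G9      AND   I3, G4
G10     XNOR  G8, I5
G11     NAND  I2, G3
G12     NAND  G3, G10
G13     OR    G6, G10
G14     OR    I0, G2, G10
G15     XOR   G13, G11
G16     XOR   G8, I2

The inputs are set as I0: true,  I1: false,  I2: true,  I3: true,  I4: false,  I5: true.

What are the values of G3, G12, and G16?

G3 = false  G12 = true  G16 = true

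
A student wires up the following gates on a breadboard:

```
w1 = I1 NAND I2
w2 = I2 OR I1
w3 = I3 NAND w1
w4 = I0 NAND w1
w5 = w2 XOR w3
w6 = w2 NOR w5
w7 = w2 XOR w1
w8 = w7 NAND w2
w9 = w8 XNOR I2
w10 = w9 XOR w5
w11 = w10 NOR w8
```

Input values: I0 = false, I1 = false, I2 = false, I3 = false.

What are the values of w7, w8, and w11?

w7 = true, w8 = true, w11 = false

w1 = I1 NAND I2 = false NAND false = true
w2 = I2 OR I1 = false OR false = false
w3 = I3 NAND w1 = false NAND true = true
w5 = w2 XOR w3 = false XOR true = true
w7 = w2 XOR w1 = false XOR true = true
w8 = w7 NAND w2 = true NAND false = true
w9 = w8 XNOR I2 = true XNOR false = false
w10 = w9 XOR w5 = false XOR true = true
w11 = w10 NOR w8 = true NOR true = false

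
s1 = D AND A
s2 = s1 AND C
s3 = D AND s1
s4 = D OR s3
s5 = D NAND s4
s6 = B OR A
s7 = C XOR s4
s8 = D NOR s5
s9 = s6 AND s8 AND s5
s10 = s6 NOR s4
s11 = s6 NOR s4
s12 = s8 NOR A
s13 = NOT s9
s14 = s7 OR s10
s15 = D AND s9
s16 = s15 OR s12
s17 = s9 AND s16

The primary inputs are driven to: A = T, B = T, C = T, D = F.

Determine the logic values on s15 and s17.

s1 = D AND A = F AND T = F
s3 = D AND s1 = F AND F = F
s4 = D OR s3 = F OR F = F
s5 = D NAND s4 = F NAND F = T
s6 = B OR A = T OR T = T
s8 = D NOR s5 = F NOR T = F
s9 = s6 AND s8 AND s5 = T AND F AND T = F
s12 = s8 NOR A = F NOR T = F
s15 = D AND s9 = F AND F = F
s16 = s15 OR s12 = F OR F = F
s17 = s9 AND s16 = F AND F = F

s15 = F, s17 = F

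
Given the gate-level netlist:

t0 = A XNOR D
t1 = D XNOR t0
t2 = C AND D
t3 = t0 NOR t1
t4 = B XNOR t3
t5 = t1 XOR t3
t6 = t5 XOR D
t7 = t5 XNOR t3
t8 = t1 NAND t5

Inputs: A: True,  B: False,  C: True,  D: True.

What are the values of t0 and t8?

t0 = A XNOR D = True XNOR True = True
t1 = D XNOR t0 = True XNOR True = True
t3 = t0 NOR t1 = True NOR True = False
t5 = t1 XOR t3 = True XOR False = True
t8 = t1 NAND t5 = True NAND True = False

t0 = True  t8 = False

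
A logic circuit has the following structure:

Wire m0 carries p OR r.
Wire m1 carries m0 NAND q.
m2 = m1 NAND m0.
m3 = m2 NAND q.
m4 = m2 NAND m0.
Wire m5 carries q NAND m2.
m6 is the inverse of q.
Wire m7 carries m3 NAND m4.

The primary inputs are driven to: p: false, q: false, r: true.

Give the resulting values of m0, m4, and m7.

m0 = p OR r = false OR true = true
m1 = m0 NAND q = true NAND false = true
m2 = m1 NAND m0 = true NAND true = false
m3 = m2 NAND q = false NAND false = true
m4 = m2 NAND m0 = false NAND true = true
m7 = m3 NAND m4 = true NAND true = false

m0 = true; m4 = true; m7 = false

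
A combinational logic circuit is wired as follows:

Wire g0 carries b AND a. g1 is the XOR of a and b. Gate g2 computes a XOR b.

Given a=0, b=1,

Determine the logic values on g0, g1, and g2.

g0 = 0  g1 = 1  g2 = 1

g0 = b AND a = 1 AND 0 = 0
g1 = a XOR b = 0 XOR 1 = 1
g2 = a XOR b = 0 XOR 1 = 1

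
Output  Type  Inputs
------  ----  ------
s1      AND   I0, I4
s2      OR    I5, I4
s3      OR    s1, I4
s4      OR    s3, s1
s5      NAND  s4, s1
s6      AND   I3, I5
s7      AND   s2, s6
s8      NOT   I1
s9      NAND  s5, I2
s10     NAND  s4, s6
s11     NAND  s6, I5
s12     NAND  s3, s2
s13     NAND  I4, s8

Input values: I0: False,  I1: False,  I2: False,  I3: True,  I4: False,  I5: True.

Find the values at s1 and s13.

s1 = I0 AND I4 = False AND False = False
s8 = NOT I1 = NOT False = True
s13 = I4 NAND s8 = False NAND True = True

s1 = False, s13 = True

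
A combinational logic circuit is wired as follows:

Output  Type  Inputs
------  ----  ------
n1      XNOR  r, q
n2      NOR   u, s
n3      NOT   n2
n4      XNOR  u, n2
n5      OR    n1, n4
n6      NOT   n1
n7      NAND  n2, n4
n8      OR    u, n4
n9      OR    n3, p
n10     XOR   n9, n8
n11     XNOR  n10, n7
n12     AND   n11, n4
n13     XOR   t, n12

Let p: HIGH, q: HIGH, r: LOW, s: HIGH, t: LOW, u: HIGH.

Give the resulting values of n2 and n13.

n2 = u NOR s = HIGH NOR HIGH = LOW
n3 = NOT n2 = NOT LOW = HIGH
n4 = u XNOR n2 = HIGH XNOR LOW = LOW
n7 = n2 NAND n4 = LOW NAND LOW = HIGH
n8 = u OR n4 = HIGH OR LOW = HIGH
n9 = n3 OR p = HIGH OR HIGH = HIGH
n10 = n9 XOR n8 = HIGH XOR HIGH = LOW
n11 = n10 XNOR n7 = LOW XNOR HIGH = LOW
n12 = n11 AND n4 = LOW AND LOW = LOW
n13 = t XOR n12 = LOW XOR LOW = LOW

n2 = LOW; n13 = LOW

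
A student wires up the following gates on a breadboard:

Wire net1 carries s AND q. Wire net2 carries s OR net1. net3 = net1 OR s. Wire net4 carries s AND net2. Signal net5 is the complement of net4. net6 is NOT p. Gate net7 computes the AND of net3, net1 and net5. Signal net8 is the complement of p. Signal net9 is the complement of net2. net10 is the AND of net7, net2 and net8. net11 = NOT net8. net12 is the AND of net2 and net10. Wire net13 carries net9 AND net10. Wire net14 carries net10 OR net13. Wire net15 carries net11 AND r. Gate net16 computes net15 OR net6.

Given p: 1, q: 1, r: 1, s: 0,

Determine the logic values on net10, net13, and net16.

net10 = 0  net13 = 0  net16 = 1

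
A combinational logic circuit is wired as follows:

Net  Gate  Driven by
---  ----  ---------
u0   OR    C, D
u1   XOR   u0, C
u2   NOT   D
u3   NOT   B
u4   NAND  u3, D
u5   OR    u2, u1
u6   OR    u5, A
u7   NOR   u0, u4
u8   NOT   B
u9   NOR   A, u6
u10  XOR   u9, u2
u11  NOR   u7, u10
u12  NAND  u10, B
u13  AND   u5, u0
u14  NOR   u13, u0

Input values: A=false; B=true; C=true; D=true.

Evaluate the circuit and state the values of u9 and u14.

u0 = C OR D = true OR true = true
u1 = u0 XOR C = true XOR true = false
u2 = NOT D = NOT true = false
u5 = u2 OR u1 = false OR false = false
u6 = u5 OR A = false OR false = false
u9 = A NOR u6 = false NOR false = true
u13 = u5 AND u0 = false AND true = false
u14 = u13 NOR u0 = false NOR true = false

u9 = true, u14 = false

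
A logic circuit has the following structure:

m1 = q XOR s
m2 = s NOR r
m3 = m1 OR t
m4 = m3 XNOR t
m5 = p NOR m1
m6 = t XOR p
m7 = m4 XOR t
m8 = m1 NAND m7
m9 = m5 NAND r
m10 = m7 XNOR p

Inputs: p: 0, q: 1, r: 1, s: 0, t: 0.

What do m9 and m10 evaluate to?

m1 = q XOR s = 1 XOR 0 = 1
m3 = m1 OR t = 1 OR 0 = 1
m4 = m3 XNOR t = 1 XNOR 0 = 0
m5 = p NOR m1 = 0 NOR 1 = 0
m7 = m4 XOR t = 0 XOR 0 = 0
m9 = m5 NAND r = 0 NAND 1 = 1
m10 = m7 XNOR p = 0 XNOR 0 = 1

m9 = 1; m10 = 1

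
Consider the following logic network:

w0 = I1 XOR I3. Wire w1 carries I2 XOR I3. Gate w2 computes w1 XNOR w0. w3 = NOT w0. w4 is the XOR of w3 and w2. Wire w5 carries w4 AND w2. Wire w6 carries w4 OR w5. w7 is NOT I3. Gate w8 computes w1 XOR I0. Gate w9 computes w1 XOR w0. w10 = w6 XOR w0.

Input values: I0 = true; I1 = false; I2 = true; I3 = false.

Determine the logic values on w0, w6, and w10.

w0 = false; w6 = true; w10 = true

w0 = I1 XOR I3 = false XOR false = false
w1 = I2 XOR I3 = true XOR false = true
w2 = w1 XNOR w0 = true XNOR false = false
w3 = NOT w0 = NOT false = true
w4 = w3 XOR w2 = true XOR false = true
w5 = w4 AND w2 = true AND false = false
w6 = w4 OR w5 = true OR false = true
w10 = w6 XOR w0 = true XOR false = true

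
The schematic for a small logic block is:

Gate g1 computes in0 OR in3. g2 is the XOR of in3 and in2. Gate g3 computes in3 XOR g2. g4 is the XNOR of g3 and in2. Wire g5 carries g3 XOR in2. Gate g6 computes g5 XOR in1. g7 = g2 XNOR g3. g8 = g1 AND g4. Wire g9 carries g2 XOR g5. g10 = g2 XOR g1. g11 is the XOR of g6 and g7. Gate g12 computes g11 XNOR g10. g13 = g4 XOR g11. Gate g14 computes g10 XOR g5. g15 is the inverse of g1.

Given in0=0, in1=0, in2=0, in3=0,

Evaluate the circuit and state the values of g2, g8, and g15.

g2 = 0  g8 = 0  g15 = 1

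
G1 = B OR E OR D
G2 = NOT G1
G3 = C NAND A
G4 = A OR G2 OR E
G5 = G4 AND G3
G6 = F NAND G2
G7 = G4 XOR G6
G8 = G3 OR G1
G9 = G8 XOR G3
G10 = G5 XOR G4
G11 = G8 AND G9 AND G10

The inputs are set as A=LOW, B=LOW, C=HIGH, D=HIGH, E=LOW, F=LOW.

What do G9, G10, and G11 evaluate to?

G1 = B OR E OR D = LOW OR LOW OR HIGH = HIGH
G2 = NOT G1 = NOT HIGH = LOW
G3 = C NAND A = HIGH NAND LOW = HIGH
G4 = A OR G2 OR E = LOW OR LOW OR LOW = LOW
G5 = G4 AND G3 = LOW AND HIGH = LOW
G8 = G3 OR G1 = HIGH OR HIGH = HIGH
G9 = G8 XOR G3 = HIGH XOR HIGH = LOW
G10 = G5 XOR G4 = LOW XOR LOW = LOW
G11 = G8 AND G9 AND G10 = HIGH AND LOW AND LOW = LOW

G9 = LOW  G10 = LOW  G11 = LOW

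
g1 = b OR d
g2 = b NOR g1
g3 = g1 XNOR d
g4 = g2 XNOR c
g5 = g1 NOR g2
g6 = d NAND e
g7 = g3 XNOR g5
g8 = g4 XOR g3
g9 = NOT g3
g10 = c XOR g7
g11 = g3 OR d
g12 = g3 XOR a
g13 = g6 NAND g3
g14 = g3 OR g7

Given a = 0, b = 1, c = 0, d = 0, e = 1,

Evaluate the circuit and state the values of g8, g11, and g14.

g8 = 1, g11 = 0, g14 = 1

g1 = b OR d = 1 OR 0 = 1
g2 = b NOR g1 = 1 NOR 1 = 0
g3 = g1 XNOR d = 1 XNOR 0 = 0
g4 = g2 XNOR c = 0 XNOR 0 = 1
g5 = g1 NOR g2 = 1 NOR 0 = 0
g7 = g3 XNOR g5 = 0 XNOR 0 = 1
g8 = g4 XOR g3 = 1 XOR 0 = 1
g11 = g3 OR d = 0 OR 0 = 0
g14 = g3 OR g7 = 0 OR 1 = 1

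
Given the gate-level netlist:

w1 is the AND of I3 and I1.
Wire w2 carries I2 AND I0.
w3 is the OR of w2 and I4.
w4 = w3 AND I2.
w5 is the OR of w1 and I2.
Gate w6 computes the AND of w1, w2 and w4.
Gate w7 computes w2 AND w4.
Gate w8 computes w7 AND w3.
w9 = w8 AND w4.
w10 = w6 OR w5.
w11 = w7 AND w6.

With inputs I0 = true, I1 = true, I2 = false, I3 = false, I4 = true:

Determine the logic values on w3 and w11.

w1 = I3 AND I1 = false AND true = false
w2 = I2 AND I0 = false AND true = false
w3 = w2 OR I4 = false OR true = true
w4 = w3 AND I2 = true AND false = false
w6 = w1 AND w2 AND w4 = false AND false AND false = false
w7 = w2 AND w4 = false AND false = false
w11 = w7 AND w6 = false AND false = false

w3 = true  w11 = false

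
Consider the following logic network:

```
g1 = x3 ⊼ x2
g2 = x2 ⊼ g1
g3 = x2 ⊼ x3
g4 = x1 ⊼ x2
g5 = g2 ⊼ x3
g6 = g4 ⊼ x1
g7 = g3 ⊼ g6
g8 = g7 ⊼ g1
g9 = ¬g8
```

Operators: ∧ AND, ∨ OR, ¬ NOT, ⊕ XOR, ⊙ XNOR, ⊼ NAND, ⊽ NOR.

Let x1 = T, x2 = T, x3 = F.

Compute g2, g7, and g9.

g1 = x3 NAND x2 = F NAND T = T
g2 = x2 NAND g1 = T NAND T = F
g3 = x2 NAND x3 = T NAND F = T
g4 = x1 NAND x2 = T NAND T = F
g6 = g4 NAND x1 = F NAND T = T
g7 = g3 NAND g6 = T NAND T = F
g8 = g7 NAND g1 = F NAND T = T
g9 = NOT g8 = NOT T = F

g2 = F, g7 = F, g9 = F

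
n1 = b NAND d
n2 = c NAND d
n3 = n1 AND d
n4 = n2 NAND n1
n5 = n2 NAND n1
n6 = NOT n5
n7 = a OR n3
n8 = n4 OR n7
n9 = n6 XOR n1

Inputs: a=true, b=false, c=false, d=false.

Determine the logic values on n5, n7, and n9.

n5 = false  n7 = true  n9 = false

n1 = b NAND d = false NAND false = true
n2 = c NAND d = false NAND false = true
n3 = n1 AND d = true AND false = false
n5 = n2 NAND n1 = true NAND true = false
n6 = NOT n5 = NOT false = true
n7 = a OR n3 = true OR false = true
n9 = n6 XOR n1 = true XOR true = false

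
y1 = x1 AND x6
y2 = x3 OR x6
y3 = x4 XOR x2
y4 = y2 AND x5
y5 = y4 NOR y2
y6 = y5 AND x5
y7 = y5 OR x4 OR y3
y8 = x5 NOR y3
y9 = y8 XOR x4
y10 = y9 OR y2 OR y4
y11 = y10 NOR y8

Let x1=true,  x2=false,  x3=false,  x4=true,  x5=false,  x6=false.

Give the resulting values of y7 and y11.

y7 = true, y11 = false

y2 = x3 OR x6 = false OR false = false
y3 = x4 XOR x2 = true XOR false = true
y4 = y2 AND x5 = false AND false = false
y5 = y4 NOR y2 = false NOR false = true
y7 = y5 OR x4 OR y3 = true OR true OR true = true
y8 = x5 NOR y3 = false NOR true = false
y9 = y8 XOR x4 = false XOR true = true
y10 = y9 OR y2 OR y4 = true OR false OR false = true
y11 = y10 NOR y8 = true NOR false = false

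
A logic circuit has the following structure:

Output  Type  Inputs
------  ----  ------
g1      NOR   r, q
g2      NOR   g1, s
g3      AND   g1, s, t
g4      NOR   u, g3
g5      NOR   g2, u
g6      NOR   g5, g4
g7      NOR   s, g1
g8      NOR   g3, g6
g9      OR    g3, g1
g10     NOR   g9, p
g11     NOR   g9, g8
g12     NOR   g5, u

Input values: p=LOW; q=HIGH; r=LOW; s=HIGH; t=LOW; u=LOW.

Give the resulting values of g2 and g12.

g1 = r NOR q = LOW NOR HIGH = LOW
g2 = g1 NOR s = LOW NOR HIGH = LOW
g5 = g2 NOR u = LOW NOR LOW = HIGH
g12 = g5 NOR u = HIGH NOR LOW = LOW

g2 = LOW, g12 = LOW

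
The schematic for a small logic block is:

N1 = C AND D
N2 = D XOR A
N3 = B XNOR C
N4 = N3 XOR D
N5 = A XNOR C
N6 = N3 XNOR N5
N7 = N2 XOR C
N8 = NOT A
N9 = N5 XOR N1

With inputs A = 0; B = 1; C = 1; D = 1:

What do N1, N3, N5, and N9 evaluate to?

N1 = 1; N3 = 1; N5 = 0; N9 = 1

N1 = C AND D = 1 AND 1 = 1
N3 = B XNOR C = 1 XNOR 1 = 1
N5 = A XNOR C = 0 XNOR 1 = 0
N9 = N5 XOR N1 = 0 XOR 1 = 1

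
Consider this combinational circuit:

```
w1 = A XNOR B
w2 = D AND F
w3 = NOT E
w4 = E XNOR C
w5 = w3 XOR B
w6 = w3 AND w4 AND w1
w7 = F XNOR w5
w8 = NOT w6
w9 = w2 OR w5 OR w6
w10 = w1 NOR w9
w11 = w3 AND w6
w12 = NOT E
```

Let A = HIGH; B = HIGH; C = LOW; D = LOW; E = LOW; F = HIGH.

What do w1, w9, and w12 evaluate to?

w1 = HIGH, w9 = HIGH, w12 = HIGH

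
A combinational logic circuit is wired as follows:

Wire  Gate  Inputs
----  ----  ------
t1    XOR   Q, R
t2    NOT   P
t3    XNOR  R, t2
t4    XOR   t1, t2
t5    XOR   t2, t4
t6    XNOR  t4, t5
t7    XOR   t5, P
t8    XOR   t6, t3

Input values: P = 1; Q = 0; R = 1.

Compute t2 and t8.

t2 = 0, t8 = 1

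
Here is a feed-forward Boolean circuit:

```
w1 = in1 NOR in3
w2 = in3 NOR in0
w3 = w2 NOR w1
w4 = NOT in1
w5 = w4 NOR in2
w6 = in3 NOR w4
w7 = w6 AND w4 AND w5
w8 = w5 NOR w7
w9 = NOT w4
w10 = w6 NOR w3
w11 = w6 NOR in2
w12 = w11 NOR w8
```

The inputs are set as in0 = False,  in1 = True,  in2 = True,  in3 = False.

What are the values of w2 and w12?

w2 = True  w12 = False

w2 = in3 NOR in0 = False NOR False = True
w4 = NOT in1 = NOT True = False
w5 = w4 NOR in2 = False NOR True = False
w6 = in3 NOR w4 = False NOR False = True
w7 = w6 AND w4 AND w5 = True AND False AND False = False
w8 = w5 NOR w7 = False NOR False = True
w11 = w6 NOR in2 = True NOR True = False
w12 = w11 NOR w8 = False NOR True = False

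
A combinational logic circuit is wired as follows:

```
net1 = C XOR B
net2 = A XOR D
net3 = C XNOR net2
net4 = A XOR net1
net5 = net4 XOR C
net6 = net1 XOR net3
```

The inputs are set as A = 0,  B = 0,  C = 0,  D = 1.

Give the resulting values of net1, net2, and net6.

net1 = 0, net2 = 1, net6 = 0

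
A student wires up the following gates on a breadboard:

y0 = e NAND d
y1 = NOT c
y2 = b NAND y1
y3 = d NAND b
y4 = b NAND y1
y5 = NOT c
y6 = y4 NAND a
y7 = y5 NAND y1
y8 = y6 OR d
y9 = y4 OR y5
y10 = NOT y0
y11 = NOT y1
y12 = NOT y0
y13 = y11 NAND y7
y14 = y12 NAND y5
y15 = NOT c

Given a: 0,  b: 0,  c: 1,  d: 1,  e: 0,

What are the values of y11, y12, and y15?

y11 = 1; y12 = 0; y15 = 0

y0 = e NAND d = 0 NAND 1 = 1
y1 = NOT c = NOT 1 = 0
y11 = NOT y1 = NOT 0 = 1
y12 = NOT y0 = NOT 1 = 0
y15 = NOT c = NOT 1 = 0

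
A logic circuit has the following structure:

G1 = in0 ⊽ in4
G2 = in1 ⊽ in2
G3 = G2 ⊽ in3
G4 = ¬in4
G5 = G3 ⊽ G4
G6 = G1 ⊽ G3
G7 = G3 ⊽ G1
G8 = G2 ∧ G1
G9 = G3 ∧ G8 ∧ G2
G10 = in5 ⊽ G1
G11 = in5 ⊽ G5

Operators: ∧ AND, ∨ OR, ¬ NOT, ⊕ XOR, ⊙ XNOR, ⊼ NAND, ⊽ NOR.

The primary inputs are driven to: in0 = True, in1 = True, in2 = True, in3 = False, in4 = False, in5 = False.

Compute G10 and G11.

G10 = True; G11 = True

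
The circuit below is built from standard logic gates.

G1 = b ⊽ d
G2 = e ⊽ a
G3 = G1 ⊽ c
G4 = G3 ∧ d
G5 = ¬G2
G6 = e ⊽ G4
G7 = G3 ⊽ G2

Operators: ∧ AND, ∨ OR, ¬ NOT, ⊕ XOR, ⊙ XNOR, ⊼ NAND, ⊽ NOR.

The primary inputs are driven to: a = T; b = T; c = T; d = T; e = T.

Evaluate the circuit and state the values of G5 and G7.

G5 = T; G7 = T

G1 = b NOR d = T NOR T = F
G2 = e NOR a = T NOR T = F
G3 = G1 NOR c = F NOR T = F
G5 = NOT G2 = NOT F = T
G7 = G3 NOR G2 = F NOR F = T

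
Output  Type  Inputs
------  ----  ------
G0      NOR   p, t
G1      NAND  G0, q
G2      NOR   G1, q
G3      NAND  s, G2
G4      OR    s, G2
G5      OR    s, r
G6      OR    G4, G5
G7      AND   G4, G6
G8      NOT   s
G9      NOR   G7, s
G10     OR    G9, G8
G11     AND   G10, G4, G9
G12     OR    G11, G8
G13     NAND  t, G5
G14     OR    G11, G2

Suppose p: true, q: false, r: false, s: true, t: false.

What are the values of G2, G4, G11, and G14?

G0 = p NOR t = true NOR false = false
G1 = G0 NAND q = false NAND false = true
G2 = G1 NOR q = true NOR false = false
G4 = s OR G2 = true OR false = true
G5 = s OR r = true OR false = true
G6 = G4 OR G5 = true OR true = true
G7 = G4 AND G6 = true AND true = true
G8 = NOT s = NOT true = false
G9 = G7 NOR s = true NOR true = false
G10 = G9 OR G8 = false OR false = false
G11 = G10 AND G4 AND G9 = false AND true AND false = false
G14 = G11 OR G2 = false OR false = false

G2 = false, G4 = true, G11 = false, G14 = false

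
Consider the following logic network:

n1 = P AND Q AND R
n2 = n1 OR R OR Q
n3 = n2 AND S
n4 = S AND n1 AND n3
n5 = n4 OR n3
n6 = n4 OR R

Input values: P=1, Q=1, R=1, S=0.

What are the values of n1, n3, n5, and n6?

n1 = P AND Q AND R = 1 AND 1 AND 1 = 1
n2 = n1 OR R OR Q = 1 OR 1 OR 1 = 1
n3 = n2 AND S = 1 AND 0 = 0
n4 = S AND n1 AND n3 = 0 AND 1 AND 0 = 0
n5 = n4 OR n3 = 0 OR 0 = 0
n6 = n4 OR R = 0 OR 1 = 1

n1 = 1, n3 = 0, n5 = 0, n6 = 1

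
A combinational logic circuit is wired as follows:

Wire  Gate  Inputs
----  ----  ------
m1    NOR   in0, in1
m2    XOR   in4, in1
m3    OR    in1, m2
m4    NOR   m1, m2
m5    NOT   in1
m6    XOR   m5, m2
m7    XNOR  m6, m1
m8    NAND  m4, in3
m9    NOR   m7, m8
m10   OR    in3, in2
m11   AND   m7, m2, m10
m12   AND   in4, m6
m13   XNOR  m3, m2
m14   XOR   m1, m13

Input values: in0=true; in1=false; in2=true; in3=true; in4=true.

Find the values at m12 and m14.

m1 = in0 NOR in1 = true NOR false = false
m2 = in4 XOR in1 = true XOR false = true
m3 = in1 OR m2 = false OR true = true
m5 = NOT in1 = NOT false = true
m6 = m5 XOR m2 = true XOR true = false
m12 = in4 AND m6 = true AND false = false
m13 = m3 XNOR m2 = true XNOR true = true
m14 = m1 XOR m13 = false XOR true = true

m12 = false, m14 = true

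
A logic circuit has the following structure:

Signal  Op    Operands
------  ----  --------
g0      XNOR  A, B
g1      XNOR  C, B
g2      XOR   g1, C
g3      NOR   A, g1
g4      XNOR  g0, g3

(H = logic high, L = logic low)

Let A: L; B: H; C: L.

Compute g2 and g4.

g2 = L, g4 = L

g0 = A XNOR B = L XNOR H = L
g1 = C XNOR B = L XNOR H = L
g2 = g1 XOR C = L XOR L = L
g3 = A NOR g1 = L NOR L = H
g4 = g0 XNOR g3 = L XNOR H = L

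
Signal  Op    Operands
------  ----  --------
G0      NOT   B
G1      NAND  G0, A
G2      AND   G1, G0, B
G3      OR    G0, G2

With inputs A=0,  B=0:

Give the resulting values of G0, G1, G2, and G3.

G0 = 1, G1 = 1, G2 = 0, G3 = 1

G0 = NOT B = NOT 0 = 1
G1 = G0 NAND A = 1 NAND 0 = 1
G2 = G1 AND G0 AND B = 1 AND 1 AND 0 = 0
G3 = G0 OR G2 = 1 OR 0 = 1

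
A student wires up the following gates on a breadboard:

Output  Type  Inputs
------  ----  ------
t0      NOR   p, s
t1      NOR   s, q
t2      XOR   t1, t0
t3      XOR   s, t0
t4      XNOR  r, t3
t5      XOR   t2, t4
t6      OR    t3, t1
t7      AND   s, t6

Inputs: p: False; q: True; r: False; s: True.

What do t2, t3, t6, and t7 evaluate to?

t0 = p NOR s = False NOR True = False
t1 = s NOR q = True NOR True = False
t2 = t1 XOR t0 = False XOR False = False
t3 = s XOR t0 = True XOR False = True
t6 = t3 OR t1 = True OR False = True
t7 = s AND t6 = True AND True = True

t2 = False, t3 = True, t6 = True, t7 = True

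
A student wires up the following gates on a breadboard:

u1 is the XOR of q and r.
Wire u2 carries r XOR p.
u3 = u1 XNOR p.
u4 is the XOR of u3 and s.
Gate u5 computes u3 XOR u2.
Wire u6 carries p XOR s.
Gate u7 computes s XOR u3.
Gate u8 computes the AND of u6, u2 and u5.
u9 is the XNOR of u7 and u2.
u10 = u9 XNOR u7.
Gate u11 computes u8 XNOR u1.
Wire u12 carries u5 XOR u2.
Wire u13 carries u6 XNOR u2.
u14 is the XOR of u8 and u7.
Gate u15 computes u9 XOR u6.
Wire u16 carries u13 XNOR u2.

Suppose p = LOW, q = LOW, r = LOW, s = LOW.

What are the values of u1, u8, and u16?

u1 = LOW; u8 = LOW; u16 = LOW

u1 = q XOR r = LOW XOR LOW = LOW
u2 = r XOR p = LOW XOR LOW = LOW
u3 = u1 XNOR p = LOW XNOR LOW = HIGH
u5 = u3 XOR u2 = HIGH XOR LOW = HIGH
u6 = p XOR s = LOW XOR LOW = LOW
u8 = u6 AND u2 AND u5 = LOW AND LOW AND HIGH = LOW
u13 = u6 XNOR u2 = LOW XNOR LOW = HIGH
u16 = u13 XNOR u2 = HIGH XNOR LOW = LOW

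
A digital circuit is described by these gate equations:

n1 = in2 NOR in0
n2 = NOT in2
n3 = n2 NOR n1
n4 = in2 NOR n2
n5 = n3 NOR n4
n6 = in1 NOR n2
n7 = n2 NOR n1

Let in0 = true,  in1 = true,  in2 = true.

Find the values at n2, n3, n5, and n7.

n1 = in2 NOR in0 = true NOR true = false
n2 = NOT in2 = NOT true = false
n3 = n2 NOR n1 = false NOR false = true
n4 = in2 NOR n2 = true NOR false = false
n5 = n3 NOR n4 = true NOR false = false
n7 = n2 NOR n1 = false NOR false = true

n2 = false, n3 = true, n5 = false, n7 = true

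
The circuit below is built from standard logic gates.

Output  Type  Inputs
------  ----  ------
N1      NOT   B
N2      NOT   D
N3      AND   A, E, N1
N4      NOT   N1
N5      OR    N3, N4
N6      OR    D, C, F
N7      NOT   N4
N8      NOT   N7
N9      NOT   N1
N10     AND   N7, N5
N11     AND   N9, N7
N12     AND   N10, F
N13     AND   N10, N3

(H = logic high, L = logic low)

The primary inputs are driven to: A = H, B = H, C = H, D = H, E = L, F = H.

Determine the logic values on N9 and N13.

N9 = H; N13 = L

N1 = NOT B = NOT H = L
N3 = A AND E AND N1 = H AND L AND L = L
N4 = NOT N1 = NOT L = H
N5 = N3 OR N4 = L OR H = H
N7 = NOT N4 = NOT H = L
N9 = NOT N1 = NOT L = H
N10 = N7 AND N5 = L AND H = L
N13 = N10 AND N3 = L AND L = L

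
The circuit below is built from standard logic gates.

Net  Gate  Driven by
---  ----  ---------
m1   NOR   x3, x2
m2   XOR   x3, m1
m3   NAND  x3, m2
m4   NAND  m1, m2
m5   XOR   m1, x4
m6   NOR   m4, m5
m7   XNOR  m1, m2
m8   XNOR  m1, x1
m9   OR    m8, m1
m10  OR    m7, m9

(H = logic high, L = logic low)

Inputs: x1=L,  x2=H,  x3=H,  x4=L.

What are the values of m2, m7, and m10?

m2 = H; m7 = L; m10 = H

m1 = x3 NOR x2 = H NOR H = L
m2 = x3 XOR m1 = H XOR L = H
m7 = m1 XNOR m2 = L XNOR H = L
m8 = m1 XNOR x1 = L XNOR L = H
m9 = m8 OR m1 = H OR L = H
m10 = m7 OR m9 = L OR H = H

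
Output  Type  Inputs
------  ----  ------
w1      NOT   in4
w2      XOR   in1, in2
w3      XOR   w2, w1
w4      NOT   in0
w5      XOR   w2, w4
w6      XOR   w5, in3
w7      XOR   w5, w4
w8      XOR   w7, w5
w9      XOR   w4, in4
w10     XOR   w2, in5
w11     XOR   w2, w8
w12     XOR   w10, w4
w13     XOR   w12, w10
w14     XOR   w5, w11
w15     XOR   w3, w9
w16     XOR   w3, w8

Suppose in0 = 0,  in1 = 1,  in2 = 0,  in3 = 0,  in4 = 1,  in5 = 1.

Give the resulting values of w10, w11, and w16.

w1 = NOT in4 = NOT 1 = 0
w2 = in1 XOR in2 = 1 XOR 0 = 1
w3 = w2 XOR w1 = 1 XOR 0 = 1
w4 = NOT in0 = NOT 0 = 1
w5 = w2 XOR w4 = 1 XOR 1 = 0
w7 = w5 XOR w4 = 0 XOR 1 = 1
w8 = w7 XOR w5 = 1 XOR 0 = 1
w10 = w2 XOR in5 = 1 XOR 1 = 0
w11 = w2 XOR w8 = 1 XOR 1 = 0
w16 = w3 XOR w8 = 1 XOR 1 = 0

w10 = 0, w11 = 0, w16 = 0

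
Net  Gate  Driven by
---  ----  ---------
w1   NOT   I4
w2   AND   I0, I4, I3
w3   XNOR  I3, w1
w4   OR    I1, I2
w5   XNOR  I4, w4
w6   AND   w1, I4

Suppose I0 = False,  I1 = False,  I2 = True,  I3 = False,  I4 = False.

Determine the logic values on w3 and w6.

w3 = False, w6 = False

w1 = NOT I4 = NOT False = True
w3 = I3 XNOR w1 = False XNOR True = False
w6 = w1 AND I4 = True AND False = False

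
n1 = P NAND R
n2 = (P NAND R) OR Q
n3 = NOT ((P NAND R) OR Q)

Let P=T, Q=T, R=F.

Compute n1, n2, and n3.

n1 = T NAND F = T
n2 = (T NAND F) OR T = T
n3 = NOT ((T NAND F) OR T) = F

n1 = T, n2 = T, n3 = F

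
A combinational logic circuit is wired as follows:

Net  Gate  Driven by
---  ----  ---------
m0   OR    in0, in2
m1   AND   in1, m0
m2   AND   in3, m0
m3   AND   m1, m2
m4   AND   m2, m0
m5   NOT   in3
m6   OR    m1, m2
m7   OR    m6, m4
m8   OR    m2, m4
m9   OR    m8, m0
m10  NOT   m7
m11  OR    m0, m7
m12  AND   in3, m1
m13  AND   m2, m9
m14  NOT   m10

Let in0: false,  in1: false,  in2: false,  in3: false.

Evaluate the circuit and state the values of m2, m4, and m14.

m2 = false, m4 = false, m14 = false

m0 = in0 OR in2 = false OR false = false
m1 = in1 AND m0 = false AND false = false
m2 = in3 AND m0 = false AND false = false
m4 = m2 AND m0 = false AND false = false
m6 = m1 OR m2 = false OR false = false
m7 = m6 OR m4 = false OR false = false
m10 = NOT m7 = NOT false = true
m14 = NOT m10 = NOT true = false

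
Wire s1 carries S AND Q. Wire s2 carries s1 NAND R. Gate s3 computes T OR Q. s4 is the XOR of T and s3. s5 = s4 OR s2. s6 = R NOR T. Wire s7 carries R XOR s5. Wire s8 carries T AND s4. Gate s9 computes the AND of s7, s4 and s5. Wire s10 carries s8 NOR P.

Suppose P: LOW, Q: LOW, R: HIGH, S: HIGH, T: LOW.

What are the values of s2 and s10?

s2 = HIGH; s10 = HIGH

s1 = S AND Q = HIGH AND LOW = LOW
s2 = s1 NAND R = LOW NAND HIGH = HIGH
s3 = T OR Q = LOW OR LOW = LOW
s4 = T XOR s3 = LOW XOR LOW = LOW
s8 = T AND s4 = LOW AND LOW = LOW
s10 = s8 NOR P = LOW NOR LOW = HIGH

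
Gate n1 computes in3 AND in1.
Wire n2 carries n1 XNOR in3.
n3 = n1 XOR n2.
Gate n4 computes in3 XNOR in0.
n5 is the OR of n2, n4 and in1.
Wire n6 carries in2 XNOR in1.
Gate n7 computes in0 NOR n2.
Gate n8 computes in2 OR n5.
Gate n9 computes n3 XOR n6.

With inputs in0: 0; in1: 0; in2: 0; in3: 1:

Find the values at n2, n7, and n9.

n1 = in3 AND in1 = 1 AND 0 = 0
n2 = n1 XNOR in3 = 0 XNOR 1 = 0
n3 = n1 XOR n2 = 0 XOR 0 = 0
n6 = in2 XNOR in1 = 0 XNOR 0 = 1
n7 = in0 NOR n2 = 0 NOR 0 = 1
n9 = n3 XOR n6 = 0 XOR 1 = 1

n2 = 0, n7 = 1, n9 = 1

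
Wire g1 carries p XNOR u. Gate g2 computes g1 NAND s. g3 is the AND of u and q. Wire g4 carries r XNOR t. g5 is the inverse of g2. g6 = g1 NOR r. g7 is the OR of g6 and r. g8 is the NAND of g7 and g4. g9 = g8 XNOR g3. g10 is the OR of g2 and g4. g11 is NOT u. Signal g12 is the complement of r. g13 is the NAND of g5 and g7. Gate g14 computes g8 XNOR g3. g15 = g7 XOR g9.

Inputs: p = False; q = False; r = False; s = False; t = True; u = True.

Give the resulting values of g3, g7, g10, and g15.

g3 = False, g7 = True, g10 = True, g15 = True

g1 = p XNOR u = False XNOR True = False
g2 = g1 NAND s = False NAND False = True
g3 = u AND q = True AND False = False
g4 = r XNOR t = False XNOR True = False
g6 = g1 NOR r = False NOR False = True
g7 = g6 OR r = True OR False = True
g8 = g7 NAND g4 = True NAND False = True
g9 = g8 XNOR g3 = True XNOR False = False
g10 = g2 OR g4 = True OR False = True
g15 = g7 XOR g9 = True XOR False = True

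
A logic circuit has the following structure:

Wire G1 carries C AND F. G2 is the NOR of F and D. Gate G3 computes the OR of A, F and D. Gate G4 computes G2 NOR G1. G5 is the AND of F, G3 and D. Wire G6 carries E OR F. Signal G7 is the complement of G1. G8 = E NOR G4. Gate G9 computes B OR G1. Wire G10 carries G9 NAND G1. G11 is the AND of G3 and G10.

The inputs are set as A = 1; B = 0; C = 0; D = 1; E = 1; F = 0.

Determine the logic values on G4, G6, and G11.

G1 = C AND F = 0 AND 0 = 0
G2 = F NOR D = 0 NOR 1 = 0
G3 = A OR F OR D = 1 OR 0 OR 1 = 1
G4 = G2 NOR G1 = 0 NOR 0 = 1
G6 = E OR F = 1 OR 0 = 1
G9 = B OR G1 = 0 OR 0 = 0
G10 = G9 NAND G1 = 0 NAND 0 = 1
G11 = G3 AND G10 = 1 AND 1 = 1

G4 = 1  G6 = 1  G11 = 1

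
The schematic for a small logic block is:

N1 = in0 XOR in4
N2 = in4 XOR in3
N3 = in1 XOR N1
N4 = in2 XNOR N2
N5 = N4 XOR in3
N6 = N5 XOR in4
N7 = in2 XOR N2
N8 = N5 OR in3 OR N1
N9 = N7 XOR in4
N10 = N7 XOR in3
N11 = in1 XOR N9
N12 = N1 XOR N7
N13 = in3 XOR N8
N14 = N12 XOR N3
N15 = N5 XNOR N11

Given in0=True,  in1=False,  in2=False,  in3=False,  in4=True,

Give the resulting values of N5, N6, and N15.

N2 = in4 XOR in3 = True XOR False = True
N4 = in2 XNOR N2 = False XNOR True = False
N5 = N4 XOR in3 = False XOR False = False
N6 = N5 XOR in4 = False XOR True = True
N7 = in2 XOR N2 = False XOR True = True
N9 = N7 XOR in4 = True XOR True = False
N11 = in1 XOR N9 = False XOR False = False
N15 = N5 XNOR N11 = False XNOR False = True

N5 = False, N6 = True, N15 = True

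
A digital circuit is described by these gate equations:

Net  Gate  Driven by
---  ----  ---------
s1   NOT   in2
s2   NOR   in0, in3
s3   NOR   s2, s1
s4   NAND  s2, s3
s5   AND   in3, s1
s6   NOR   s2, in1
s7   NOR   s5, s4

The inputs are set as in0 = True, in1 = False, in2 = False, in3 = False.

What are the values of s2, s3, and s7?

s2 = False, s3 = False, s7 = False

s1 = NOT in2 = NOT False = True
s2 = in0 NOR in3 = True NOR False = False
s3 = s2 NOR s1 = False NOR True = False
s4 = s2 NAND s3 = False NAND False = True
s5 = in3 AND s1 = False AND True = False
s7 = s5 NOR s4 = False NOR True = False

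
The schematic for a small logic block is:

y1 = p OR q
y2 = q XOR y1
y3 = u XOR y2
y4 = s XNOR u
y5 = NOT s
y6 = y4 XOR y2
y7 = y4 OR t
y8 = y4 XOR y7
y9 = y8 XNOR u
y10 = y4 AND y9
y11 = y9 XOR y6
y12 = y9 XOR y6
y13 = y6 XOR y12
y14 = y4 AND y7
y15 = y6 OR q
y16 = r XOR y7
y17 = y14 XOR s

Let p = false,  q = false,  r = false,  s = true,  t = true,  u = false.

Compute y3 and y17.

y1 = p OR q = false OR false = false
y2 = q XOR y1 = false XOR false = false
y3 = u XOR y2 = false XOR false = false
y4 = s XNOR u = true XNOR false = false
y7 = y4 OR t = false OR true = true
y14 = y4 AND y7 = false AND true = false
y17 = y14 XOR s = false XOR true = true

y3 = false  y17 = true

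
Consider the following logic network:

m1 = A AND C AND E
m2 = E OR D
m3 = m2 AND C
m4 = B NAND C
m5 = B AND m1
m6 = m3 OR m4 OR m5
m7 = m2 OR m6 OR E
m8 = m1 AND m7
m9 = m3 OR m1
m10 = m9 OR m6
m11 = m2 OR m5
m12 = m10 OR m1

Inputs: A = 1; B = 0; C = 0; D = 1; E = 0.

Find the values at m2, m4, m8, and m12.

m1 = A AND C AND E = 1 AND 0 AND 0 = 0
m2 = E OR D = 0 OR 1 = 1
m3 = m2 AND C = 1 AND 0 = 0
m4 = B NAND C = 0 NAND 0 = 1
m5 = B AND m1 = 0 AND 0 = 0
m6 = m3 OR m4 OR m5 = 0 OR 1 OR 0 = 1
m7 = m2 OR m6 OR E = 1 OR 1 OR 0 = 1
m8 = m1 AND m7 = 0 AND 1 = 0
m9 = m3 OR m1 = 0 OR 0 = 0
m10 = m9 OR m6 = 0 OR 1 = 1
m12 = m10 OR m1 = 1 OR 0 = 1

m2 = 1  m4 = 1  m8 = 0  m12 = 1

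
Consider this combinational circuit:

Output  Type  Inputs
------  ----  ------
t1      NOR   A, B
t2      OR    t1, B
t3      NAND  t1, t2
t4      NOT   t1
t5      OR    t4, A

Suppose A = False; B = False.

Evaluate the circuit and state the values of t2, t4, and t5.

t2 = True, t4 = False, t5 = False

t1 = A NOR B = False NOR False = True
t2 = t1 OR B = True OR False = True
t4 = NOT t1 = NOT True = False
t5 = t4 OR A = False OR False = False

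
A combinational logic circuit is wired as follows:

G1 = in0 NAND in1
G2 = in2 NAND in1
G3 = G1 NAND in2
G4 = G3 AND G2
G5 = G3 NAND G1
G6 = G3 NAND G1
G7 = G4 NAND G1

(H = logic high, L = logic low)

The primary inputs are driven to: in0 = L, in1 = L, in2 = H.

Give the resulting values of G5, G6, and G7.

G1 = in0 NAND in1 = L NAND L = H
G2 = in2 NAND in1 = H NAND L = H
G3 = G1 NAND in2 = H NAND H = L
G4 = G3 AND G2 = L AND H = L
G5 = G3 NAND G1 = L NAND H = H
G6 = G3 NAND G1 = L NAND H = H
G7 = G4 NAND G1 = L NAND H = H

G5 = H; G6 = H; G7 = H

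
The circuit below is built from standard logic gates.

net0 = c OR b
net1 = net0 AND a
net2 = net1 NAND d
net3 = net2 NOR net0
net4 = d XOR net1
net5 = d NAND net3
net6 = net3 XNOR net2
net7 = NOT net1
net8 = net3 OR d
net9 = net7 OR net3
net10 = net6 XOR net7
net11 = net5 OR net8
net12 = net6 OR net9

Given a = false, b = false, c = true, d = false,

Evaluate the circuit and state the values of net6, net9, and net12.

net6 = false, net9 = true, net12 = true

net0 = c OR b = true OR false = true
net1 = net0 AND a = true AND false = false
net2 = net1 NAND d = false NAND false = true
net3 = net2 NOR net0 = true NOR true = false
net6 = net3 XNOR net2 = false XNOR true = false
net7 = NOT net1 = NOT false = true
net9 = net7 OR net3 = true OR false = true
net12 = net6 OR net9 = false OR true = true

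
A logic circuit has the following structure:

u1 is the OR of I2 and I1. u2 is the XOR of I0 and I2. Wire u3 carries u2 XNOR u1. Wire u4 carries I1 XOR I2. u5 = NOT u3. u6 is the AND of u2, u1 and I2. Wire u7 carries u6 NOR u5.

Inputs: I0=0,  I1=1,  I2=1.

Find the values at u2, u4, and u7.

u1 = I2 OR I1 = 1 OR 1 = 1
u2 = I0 XOR I2 = 0 XOR 1 = 1
u3 = u2 XNOR u1 = 1 XNOR 1 = 1
u4 = I1 XOR I2 = 1 XOR 1 = 0
u5 = NOT u3 = NOT 1 = 0
u6 = u2 AND u1 AND I2 = 1 AND 1 AND 1 = 1
u7 = u6 NOR u5 = 1 NOR 0 = 0

u2 = 1; u4 = 0; u7 = 0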